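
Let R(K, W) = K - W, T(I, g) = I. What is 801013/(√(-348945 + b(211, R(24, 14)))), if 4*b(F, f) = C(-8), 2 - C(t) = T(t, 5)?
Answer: -801013*I*√1395770/697885 ≈ -1356.0*I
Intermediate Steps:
C(t) = 2 - t
b(F, f) = 5/2 (b(F, f) = (2 - 1*(-8))/4 = (2 + 8)/4 = (¼)*10 = 5/2)
801013/(√(-348945 + b(211, R(24, 14)))) = 801013/(√(-348945 + 5/2)) = 801013/(√(-697885/2)) = 801013/((I*√1395770/2)) = 801013*(-I*√1395770/697885) = -801013*I*√1395770/697885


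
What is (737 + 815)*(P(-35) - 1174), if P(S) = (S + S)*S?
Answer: 1980352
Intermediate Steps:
P(S) = 2*S² (P(S) = (2*S)*S = 2*S²)
(737 + 815)*(P(-35) - 1174) = (737 + 815)*(2*(-35)² - 1174) = 1552*(2*1225 - 1174) = 1552*(2450 - 1174) = 1552*1276 = 1980352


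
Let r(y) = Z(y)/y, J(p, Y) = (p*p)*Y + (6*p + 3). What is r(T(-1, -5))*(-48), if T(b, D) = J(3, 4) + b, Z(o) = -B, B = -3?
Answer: -18/7 ≈ -2.5714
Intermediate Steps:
Z(o) = 3 (Z(o) = -1*(-3) = 3)
J(p, Y) = 3 + 6*p + Y*p² (J(p, Y) = p²*Y + (3 + 6*p) = Y*p² + (3 + 6*p) = 3 + 6*p + Y*p²)
T(b, D) = 57 + b (T(b, D) = (3 + 6*3 + 4*3²) + b = (3 + 18 + 4*9) + b = (3 + 18 + 36) + b = 57 + b)
r(y) = 3/y
r(T(-1, -5))*(-48) = (3/(57 - 1))*(-48) = (3/56)*(-48) = -18/7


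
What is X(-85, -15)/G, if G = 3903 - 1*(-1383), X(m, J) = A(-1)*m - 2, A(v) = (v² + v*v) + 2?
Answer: -57/881 ≈ -0.064699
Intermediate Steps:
A(v) = 2 + 2*v² (A(v) = (v² + v²) + 2 = 2*v² + 2 = 2 + 2*v²)
X(m, J) = -2 + 4*m (X(m, J) = (2 + 2*(-1)²)*m - 2 = (2 + 2*1)*m - 2 = (2 + 2)*m - 2 = 4*m - 2 = -2 + 4*m)
G = 5286 (G = 3903 + 1383 = 5286)
X(-85, -15)/G = (-2 + 4*(-85))/5286 = (-2 - 340)*(1/5286) = -342*1/5286 = -57/881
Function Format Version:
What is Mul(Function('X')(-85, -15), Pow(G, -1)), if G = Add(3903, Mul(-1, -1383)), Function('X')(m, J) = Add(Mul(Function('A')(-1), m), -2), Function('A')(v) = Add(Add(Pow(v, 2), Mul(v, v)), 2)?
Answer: Rational(-57, 881) ≈ -0.064699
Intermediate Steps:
Function('A')(v) = Add(2, Mul(2, Pow(v, 2))) (Function('A')(v) = Add(Add(Pow(v, 2), Pow(v, 2)), 2) = Add(Mul(2, Pow(v, 2)), 2) = Add(2, Mul(2, Pow(v, 2))))
Function('X')(m, J) = Add(-2, Mul(4, m)) (Function('X')(m, J) = Add(Mul(Add(2, Mul(2, Pow(-1, 2))), m), -2) = Add(Mul(Add(2, Mul(2, 1)), m), -2) = Add(Mul(Add(2, 2), m), -2) = Add(Mul(4, m), -2) = Add(-2, Mul(4, m)))
G = 5286 (G = Add(3903, 1383) = 5286)
Mul(Function('X')(-85, -15), Pow(G, -1)) = Mul(Add(-2, Mul(4, -85)), Pow(5286, -1)) = Mul(Add(-2, -340), Rational(1, 5286)) = Mul(-342, Rational(1, 5286)) = Rational(-57, 881)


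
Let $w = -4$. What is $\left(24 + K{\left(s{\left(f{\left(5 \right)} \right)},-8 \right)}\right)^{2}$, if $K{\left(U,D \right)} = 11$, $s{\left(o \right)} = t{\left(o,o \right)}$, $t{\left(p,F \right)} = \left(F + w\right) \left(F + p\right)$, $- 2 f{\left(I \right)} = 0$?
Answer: $1225$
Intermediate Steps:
$f{\left(I \right)} = 0$ ($f{\left(I \right)} = \left(- \frac{1}{2}\right) 0 = 0$)
$t{\left(p,F \right)} = \left(-4 + F\right) \left(F + p\right)$ ($t{\left(p,F \right)} = \left(F - 4\right) \left(F + p\right) = \left(-4 + F\right) \left(F + p\right)$)
$s{\left(o \right)} = - 8 o + 2 o^{2}$ ($s{\left(o \right)} = o^{2} - 4 o - 4 o + o o = o^{2} - 4 o - 4 o + o^{2} = - 8 o + 2 o^{2}$)
$\left(24 + K{\left(s{\left(f{\left(5 \right)} \right)},-8 \right)}\right)^{2} = \left(24 + 11\right)^{2} = 35^{2} = 1225$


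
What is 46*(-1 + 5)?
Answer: 184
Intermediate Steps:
46*(-1 + 5) = 46*4 = 184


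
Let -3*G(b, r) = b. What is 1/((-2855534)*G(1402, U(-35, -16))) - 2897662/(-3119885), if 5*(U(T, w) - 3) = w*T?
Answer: 11600670060193871/12490330646413180 ≈ 0.92877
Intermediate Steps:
U(T, w) = 3 + T*w/5 (U(T, w) = 3 + (w*T)/5 = 3 + (T*w)/5 = 3 + T*w/5)
G(b, r) = -b/3
1/((-2855534)*G(1402, U(-35, -16))) - 2897662/(-3119885) = 1/((-2855534)*((-⅓*1402))) - 2897662/(-3119885) = -1/(2855534*(-1402/3)) - 2897662*(-1/3119885) = -1/2855534*(-3/1402) + 2897662/3119885 = 3/4003458668 + 2897662/3119885 = 11600670060193871/12490330646413180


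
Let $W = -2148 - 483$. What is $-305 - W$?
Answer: $2326$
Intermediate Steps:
$W = -2631$
$-305 - W = -305 - -2631 = -305 + 2631 = 2326$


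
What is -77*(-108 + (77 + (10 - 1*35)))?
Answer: 4312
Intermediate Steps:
-77*(-108 + (77 + (10 - 1*35))) = -77*(-108 + (77 + (10 - 35))) = -77*(-108 + (77 - 25)) = -77*(-108 + 52) = -77*(-56) = 4312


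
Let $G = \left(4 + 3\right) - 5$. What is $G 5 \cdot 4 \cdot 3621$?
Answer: $144840$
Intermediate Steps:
$G = 2$ ($G = 7 - 5 = 2$)
$G 5 \cdot 4 \cdot 3621 = 2 \cdot 5 \cdot 4 \cdot 3621 = 2 \cdot 20 \cdot 3621 = 40 \cdot 3621 = 144840$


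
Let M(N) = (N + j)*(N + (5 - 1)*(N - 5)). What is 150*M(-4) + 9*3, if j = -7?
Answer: 66027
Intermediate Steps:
M(N) = (-20 + 5*N)*(-7 + N) (M(N) = (N - 7)*(N + (5 - 1)*(N - 5)) = (-7 + N)*(N + 4*(-5 + N)) = (-7 + N)*(N + (-20 + 4*N)) = (-7 + N)*(-20 + 5*N) = (-20 + 5*N)*(-7 + N))
150*M(-4) + 9*3 = 150*(140 - 55*(-4) + 5*(-4)²) + 9*3 = 150*(140 + 220 + 5*16) + 27 = 150*(140 + 220 + 80) + 27 = 150*440 + 27 = 66000 + 27 = 66027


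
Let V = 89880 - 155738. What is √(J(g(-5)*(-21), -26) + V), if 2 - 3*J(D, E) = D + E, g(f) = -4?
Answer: I*√592890/3 ≈ 256.66*I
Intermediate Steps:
V = -65858
J(D, E) = ⅔ - D/3 - E/3 (J(D, E) = ⅔ - (D + E)/3 = ⅔ + (-D/3 - E/3) = ⅔ - D/3 - E/3)
√(J(g(-5)*(-21), -26) + V) = √((⅔ - (-4)*(-21)/3 - ⅓*(-26)) - 65858) = √((⅔ - ⅓*84 + 26/3) - 65858) = √((⅔ - 28 + 26/3) - 65858) = √(-56/3 - 65858) = √(-197630/3) = I*√592890/3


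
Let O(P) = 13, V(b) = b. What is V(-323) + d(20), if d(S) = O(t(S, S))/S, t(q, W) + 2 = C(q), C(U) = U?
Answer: -6447/20 ≈ -322.35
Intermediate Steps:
t(q, W) = -2 + q
d(S) = 13/S
V(-323) + d(20) = -323 + 13/20 = -6447/20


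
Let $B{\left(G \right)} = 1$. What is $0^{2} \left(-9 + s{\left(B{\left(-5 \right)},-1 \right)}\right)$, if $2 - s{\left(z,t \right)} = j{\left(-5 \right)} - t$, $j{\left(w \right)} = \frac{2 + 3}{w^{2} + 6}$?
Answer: $0$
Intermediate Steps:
$j{\left(w \right)} = \frac{5}{6 + w^{2}}$
$s{\left(z,t \right)} = \frac{57}{31} + t$ ($s{\left(z,t \right)} = 2 - \left(\frac{5}{6 + \left(-5\right)^{2}} - t\right) = 2 - \left(\frac{5}{6 + 25} - t\right) = 2 - \left(\frac{5}{31} - t\right) = 2 + \left(- \frac{5}{31} + t\right) = \frac{57}{31} + t$)
$0^{2} \left(-9 + s{\left(B{\left(-5 \right)},-1 \right)}\right) = 0^{2} \left(-9 + \left(\frac{57}{31} - 1\right)\right) = 0 \left(-9 + \frac{26}{31}\right) = 0 \left(- \frac{253}{31}\right) = 0$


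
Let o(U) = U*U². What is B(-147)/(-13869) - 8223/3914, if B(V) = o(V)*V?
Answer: -203083551669/6031474 ≈ -33671.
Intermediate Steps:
o(U) = U³
B(V) = V⁴ (B(V) = V³*V = V⁴)
B(-147)/(-13869) - 8223/3914 = (-147)⁴/(-13869) - 8223/3914 = 466948881*(-1/13869) - 8223*1/3914 = -51883209/1541 - 8223/3914 = -203083551669/6031474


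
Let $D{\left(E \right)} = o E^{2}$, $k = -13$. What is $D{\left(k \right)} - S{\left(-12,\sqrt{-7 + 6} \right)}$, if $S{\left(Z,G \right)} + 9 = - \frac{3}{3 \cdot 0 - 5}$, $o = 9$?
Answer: $\frac{7647}{5} \approx 1529.4$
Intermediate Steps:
$D{\left(E \right)} = 9 E^{2}$
$S{\left(Z,G \right)} = - \frac{42}{5}$ ($S{\left(Z,G \right)} = -9 - \frac{3}{3 \cdot 0 - 5} = -9 - \frac{3}{0 - 5} = -9 - \frac{3}{-5} = -9 - - \frac{3}{5} = -9 + \frac{3}{5} = - \frac{42}{5}$)
$D{\left(k \right)} - S{\left(-12,\sqrt{-7 + 6} \right)} = 9 \left(-13\right)^{2} - - \frac{42}{5} = 9 \cdot 169 + \frac{42}{5} = 1521 + \frac{42}{5} = \frac{7647}{5}$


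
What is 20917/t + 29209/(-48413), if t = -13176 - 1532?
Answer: -1442260693/712058404 ≈ -2.0255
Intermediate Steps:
t = -14708
20917/t + 29209/(-48413) = 20917/(-14708) + 29209/(-48413) = 20917*(-1/14708) + 29209*(-1/48413) = -20917/14708 - 29209/48413 = -1442260693/712058404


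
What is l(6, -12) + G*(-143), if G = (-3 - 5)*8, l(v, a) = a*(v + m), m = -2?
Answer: 9104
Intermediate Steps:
l(v, a) = a*(-2 + v) (l(v, a) = a*(v - 2) = a*(-2 + v))
G = -64 (G = -8*8 = -64)
l(6, -12) + G*(-143) = -12*(-2 + 6) - 64*(-143) = -12*4 + 9152 = -48 + 9152 = 9104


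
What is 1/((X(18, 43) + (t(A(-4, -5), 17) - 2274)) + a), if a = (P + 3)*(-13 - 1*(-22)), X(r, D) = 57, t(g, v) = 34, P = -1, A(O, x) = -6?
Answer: -1/2165 ≈ -0.00046189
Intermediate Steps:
a = 18 (a = (-1 + 3)*(-13 - 1*(-22)) = 2*(-13 + 22) = 2*9 = 18)
1/((X(18, 43) + (t(A(-4, -5), 17) - 2274)) + a) = 1/((57 + (34 - 2274)) + 18) = 1/((57 - 2240) + 18) = 1/(-2183 + 18) = 1/(-2165) = -1/2165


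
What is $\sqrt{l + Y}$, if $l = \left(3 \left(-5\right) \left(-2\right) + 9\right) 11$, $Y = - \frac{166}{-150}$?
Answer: $\frac{127 \sqrt{6}}{15} \approx 20.739$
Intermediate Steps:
$Y = \frac{83}{75}$ ($Y = \left(-166\right) \left(- \frac{1}{150}\right) = \frac{83}{75} \approx 1.1067$)
$l = 429$ ($l = \left(\left(-15\right) \left(-2\right) + 9\right) 11 = \left(30 + 9\right) 11 = 39 \cdot 11 = 429$)
$\sqrt{l + Y} = \sqrt{429 + \frac{83}{75}} = \sqrt{\frac{32258}{75}} = \frac{127 \sqrt{6}}{15}$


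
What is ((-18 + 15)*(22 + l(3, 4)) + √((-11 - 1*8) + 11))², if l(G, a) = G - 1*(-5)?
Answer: 8092 - 360*I*√2 ≈ 8092.0 - 509.12*I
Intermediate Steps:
l(G, a) = 5 + G (l(G, a) = G + 5 = 5 + G)
((-18 + 15)*(22 + l(3, 4)) + √((-11 - 1*8) + 11))² = ((-18 + 15)*(22 + (5 + 3)) + √((-11 - 1*8) + 11))² = (-3*(22 + 8) + √((-11 - 8) + 11))² = (-3*30 + √(-19 + 11))² = (-90 + √(-8))² = (-90 + 2*I*√2)²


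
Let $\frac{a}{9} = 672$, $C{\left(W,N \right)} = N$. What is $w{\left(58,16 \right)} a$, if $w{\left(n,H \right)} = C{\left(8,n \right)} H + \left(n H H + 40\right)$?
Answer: $95655168$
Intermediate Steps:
$a = 6048$ ($a = 9 \cdot 672 = 6048$)
$w{\left(n,H \right)} = 40 + H n + n H^{2}$ ($w{\left(n,H \right)} = n H + \left(n H H + 40\right) = H n + \left(H n H + 40\right) = H n + \left(n H^{2} + 40\right) = H n + \left(40 + n H^{2}\right) = 40 + H n + n H^{2}$)
$w{\left(58,16 \right)} a = \left(40 + 16 \cdot 58 + 58 \cdot 16^{2}\right) 6048 = \left(40 + 928 + 58 \cdot 256\right) 6048 = \left(40 + 928 + 14848\right) 6048 = 15816 \cdot 6048 = 95655168$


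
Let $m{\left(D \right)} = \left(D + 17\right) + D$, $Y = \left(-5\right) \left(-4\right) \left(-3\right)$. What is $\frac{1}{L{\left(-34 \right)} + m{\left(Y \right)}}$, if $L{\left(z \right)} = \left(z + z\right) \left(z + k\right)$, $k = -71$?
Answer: $\frac{1}{7037} \approx 0.00014211$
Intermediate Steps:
$L{\left(z \right)} = 2 z \left(-71 + z\right)$ ($L{\left(z \right)} = \left(z + z\right) \left(z - 71\right) = 2 z \left(-71 + z\right)$)
$Y = -60$ ($Y = 20 \left(-3\right) = -60$)
$m{\left(D \right)} = 17 + 2 D$ ($m{\left(D \right)} = \left(17 + D\right) + D = 17 + 2 D$)
$\frac{1}{L{\left(-34 \right)} + m{\left(Y \right)}} = \frac{1}{2 \left(-34\right) \left(-71 - 34\right) + \left(17 + 2 \left(-60\right)\right)} = \frac{1}{2 \left(-34\right) \left(-105\right) + \left(17 - 120\right)} = \frac{1}{7140 - 103} = \frac{1}{7037}$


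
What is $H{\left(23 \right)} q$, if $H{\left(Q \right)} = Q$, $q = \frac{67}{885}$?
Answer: $\frac{1541}{885} \approx 1.7412$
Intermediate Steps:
$q = \frac{67}{885}$ ($q = 67 \cdot \frac{1}{885} = \frac{67}{885} \approx 0.075706$)
$H{\left(23 \right)} q = 23 \cdot \frac{67}{885} = \frac{1541}{885}$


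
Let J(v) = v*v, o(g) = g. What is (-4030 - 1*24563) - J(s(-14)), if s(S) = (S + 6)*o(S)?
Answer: -41137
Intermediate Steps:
s(S) = S*(6 + S) (s(S) = (S + 6)*S = (6 + S)*S = S*(6 + S))
J(v) = v²
(-4030 - 1*24563) - J(s(-14)) = (-4030 - 1*24563) - (-14*(6 - 14))² = (-4030 - 24563) - (-14*(-8))² = -28593 - 1*112² = -28593 - 1*12544 = -28593 - 12544 = -41137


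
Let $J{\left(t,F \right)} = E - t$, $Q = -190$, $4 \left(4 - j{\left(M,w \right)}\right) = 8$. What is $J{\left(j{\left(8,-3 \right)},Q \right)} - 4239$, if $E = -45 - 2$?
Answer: $-4288$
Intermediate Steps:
$j{\left(M,w \right)} = 2$ ($j{\left(M,w \right)} = 4 - 2 = 2$)
$E = -47$
$J{\left(t,F \right)} = -47 - t$
$J{\left(j{\left(8,-3 \right)},Q \right)} - 4239 = \left(-47 - 2\right) - 4239 = -49 - 4239 = -4288$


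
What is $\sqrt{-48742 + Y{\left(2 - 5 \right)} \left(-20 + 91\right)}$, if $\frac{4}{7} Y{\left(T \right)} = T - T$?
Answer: $i \sqrt{48742} \approx 220.78 i$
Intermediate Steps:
$Y{\left(T \right)} = 0$ ($Y{\left(T \right)} = \frac{7 \left(T - T\right)}{4} = \frac{7}{4} \cdot 0 = 0$)
$\sqrt{-48742 + Y{\left(2 - 5 \right)} \left(-20 + 91\right)} = \sqrt{-48742 + 0 \left(-20 + 91\right)} = \sqrt{-48742 + 0 \cdot 71} = \sqrt{-48742 + 0} = \sqrt{-48742} = i \sqrt{48742}$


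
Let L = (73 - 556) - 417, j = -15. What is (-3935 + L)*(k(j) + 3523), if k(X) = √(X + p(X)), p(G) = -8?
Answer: -17033705 - 4835*I*√23 ≈ -1.7034e+7 - 23188.0*I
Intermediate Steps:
L = -900 (L = -483 - 417 = -900)
k(X) = √(-8 + X) (k(X) = √(X - 8) = √(-8 + X))
(-3935 + L)*(k(j) + 3523) = (-3935 - 900)*(√(-8 - 15) + 3523) = -4835*(√(-23) + 3523) = -4835*(I*√23 + 3523) = -4835*(3523 + I*√23) = -17033705 - 4835*I*√23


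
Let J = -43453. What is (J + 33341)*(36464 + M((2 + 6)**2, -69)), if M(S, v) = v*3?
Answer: -366630784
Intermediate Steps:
M(S, v) = 3*v
(J + 33341)*(36464 + M((2 + 6)**2, -69)) = (-43453 + 33341)*(36464 + 3*(-69)) = -10112*(36464 - 207) = -10112*36257 = -366630784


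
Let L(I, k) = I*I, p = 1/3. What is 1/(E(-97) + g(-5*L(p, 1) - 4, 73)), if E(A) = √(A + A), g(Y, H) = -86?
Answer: -43/3795 - I*√194/7590 ≈ -0.011331 - 0.0018351*I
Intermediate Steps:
p = ⅓ (p = 1*(⅓) = ⅓ ≈ 0.33333)
L(I, k) = I²
E(A) = √2*√A (E(A) = √(2*A) = √2*√A)
1/(E(-97) + g(-5*L(p, 1) - 4, 73)) = 1/(√2*√(-97) - 86) = 1/(√2*(I*√97) - 86) = 1/(I*√194 - 86) = 1/(-86 + I*√194)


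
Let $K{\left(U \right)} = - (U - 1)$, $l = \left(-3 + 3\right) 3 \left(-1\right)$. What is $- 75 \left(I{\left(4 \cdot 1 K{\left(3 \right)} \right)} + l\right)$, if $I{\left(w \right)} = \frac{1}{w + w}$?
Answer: $\frac{75}{16} \approx 4.6875$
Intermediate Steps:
$l = 0$ ($l = 0 \cdot 3 \left(-1\right) = 0 \left(-1\right) = 0$)
$K{\left(U \right)} = 1 - U$ ($K{\left(U \right)} = - (-1 + U) = 1 - U$)
$I{\left(w \right)} = \frac{1}{2 w}$
$- 75 \left(I{\left(4 \cdot 1 K{\left(3 \right)} \right)} + l\right) = - 75 \left(\frac{1}{2 \cdot 4 \cdot 1 \left(1 - 3\right)} + 0\right) = - 75 \left(\frac{1}{2 \cdot 4 \left(1 - 3\right)} + 0\right) = - 75 \left(\frac{1}{2 \cdot 4 \left(-2\right)} + 0\right) = - 75 \left(\frac{1}{2 \left(-8\right)} + 0\right) = - 75 \left(\frac{1}{2} \left(- \frac{1}{8}\right) + 0\right) = - 75 \left(- \frac{1}{16} + 0\right) = \left(-75\right) \left(- \frac{1}{16}\right) = \frac{75}{16}$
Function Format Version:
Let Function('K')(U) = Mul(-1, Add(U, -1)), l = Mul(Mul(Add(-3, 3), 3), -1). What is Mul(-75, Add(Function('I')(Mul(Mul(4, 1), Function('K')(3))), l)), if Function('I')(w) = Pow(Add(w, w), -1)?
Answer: Rational(75, 16) ≈ 4.6875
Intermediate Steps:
l = 0 (l = Mul(Mul(0, 3), -1) = Mul(0, -1) = 0)
Function('K')(U) = Add(1, Mul(-1, U)) (Function('K')(U) = Mul(-1, Add(-1, U)) = Add(1, Mul(-1, U)))
Function('I')(w) = Mul(Rational(1, 2), Pow(w, -1)) (Function('I')(w) = Pow(Mul(2, w), -1) = Mul(Rational(1, 2), Pow(w, -1)))
Mul(-75, Add(Function('I')(Mul(Mul(4, 1), Function('K')(3))), l)) = Mul(-75, Add(Mul(Rational(1, 2), Pow(Mul(Mul(4, 1), Add(1, Mul(-1, 3))), -1)), 0)) = Mul(-75, Add(Mul(Rational(1, 2), Pow(Mul(4, Add(1, -3)), -1)), 0)) = Mul(-75, Add(Mul(Rational(1, 2), Pow(Mul(4, -2), -1)), 0)) = Mul(-75, Add(Mul(Rational(1, 2), Pow(-8, -1)), 0)) = Mul(-75, Add(Mul(Rational(1, 2), Rational(-1, 8)), 0)) = Mul(-75, Add(Rational(-1, 16), 0)) = Mul(-75, Rational(-1, 16)) = Rational(75, 16)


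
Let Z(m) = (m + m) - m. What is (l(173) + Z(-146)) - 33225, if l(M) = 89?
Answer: -33282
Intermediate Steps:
Z(m) = m (Z(m) = 2*m - m = m)
(l(173) + Z(-146)) - 33225 = (89 - 146) - 33225 = -57 - 33225 = -33282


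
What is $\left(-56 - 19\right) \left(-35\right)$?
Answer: $2625$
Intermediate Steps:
$\left(-56 - 19\right) \left(-35\right) = \left(-75\right) \left(-35\right) = 2625$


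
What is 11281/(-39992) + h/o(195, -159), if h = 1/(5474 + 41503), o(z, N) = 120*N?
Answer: -157990610093/560088684855 ≈ -0.28208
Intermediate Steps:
h = 1/46977 ≈ 2.1287e-5
11281/(-39992) + h/o(195, -159) = 11281/(-39992) + 1/(46977*((120*(-159)))) = 11281*(-1/39992) + (1/46977)/(-19080) = -11281/39992 + (1/46977)*(-1/19080) = -11281/39992 - 1/896321160 = -157990610093/560088684855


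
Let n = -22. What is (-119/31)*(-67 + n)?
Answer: 10591/31 ≈ 341.65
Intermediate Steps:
(-119/31)*(-67 + n) = (-119/31)*(-67 - 22) = -119*1/31*(-89) = -119/31*(-89) = 10591/31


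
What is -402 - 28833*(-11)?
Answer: 316761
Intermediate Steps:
-402 - 28833*(-11) = -402 - 1373*(-231) = -402 + 317163 = 316761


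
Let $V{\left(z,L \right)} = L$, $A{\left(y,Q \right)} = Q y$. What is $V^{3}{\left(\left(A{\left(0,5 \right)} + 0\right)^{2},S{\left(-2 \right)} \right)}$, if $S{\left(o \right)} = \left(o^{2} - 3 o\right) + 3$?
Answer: $2197$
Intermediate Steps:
$S{\left(o \right)} = 3 + o^{2} - 3 o$
$V^{3}{\left(\left(A{\left(0,5 \right)} + 0\right)^{2},S{\left(-2 \right)} \right)} = \left(3 + \left(-2\right)^{2} - -6\right)^{3} = \left(3 + 4 + 6\right)^{3} = 13^{3} = 2197$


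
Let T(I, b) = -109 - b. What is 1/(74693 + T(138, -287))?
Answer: 1/74871 ≈ 1.3356e-5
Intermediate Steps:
1/(74693 + T(138, -287)) = 1/(74693 + (-109 - 1*(-287))) = 1/(74693 + (-109 + 287)) = 1/(74693 + 178) = 1/74871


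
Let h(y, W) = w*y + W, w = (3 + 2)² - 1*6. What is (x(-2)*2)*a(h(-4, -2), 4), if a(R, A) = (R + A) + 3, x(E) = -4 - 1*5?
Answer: 1278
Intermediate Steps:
x(E) = -9 (x(E) = -4 - 5 = -9)
w = 19 (w = 5² - 6 = 25 - 6 = 19)
h(y, W) = W + 19*y (h(y, W) = 19*y + W = W + 19*y)
a(R, A) = 3 + A + R (a(R, A) = (A + R) + 3 = 3 + A + R)
(x(-2)*2)*a(h(-4, -2), 4) = (-9*2)*(3 + 4 + (-2 + 19*(-4))) = -18*(3 + 4 + (-2 - 76)) = -18*(3 + 4 - 78) = -18*(-71) = 1278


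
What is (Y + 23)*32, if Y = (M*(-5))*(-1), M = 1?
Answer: 896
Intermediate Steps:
Y = 5 (Y = (1*(-5))*(-1) = -5*(-1) = 5)
(Y + 23)*32 = (5 + 23)*32 = 28*32 = 896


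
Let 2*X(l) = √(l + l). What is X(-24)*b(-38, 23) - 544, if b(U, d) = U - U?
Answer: -544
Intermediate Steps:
X(l) = √2*√l/2 (X(l) = √(l + l)/2 = √(2*l)/2 = (√2*√l)/2 = √2*√l/2)
b(U, d) = 0
X(-24)*b(-38, 23) - 544 = (√2*√(-24)/2)*0 - 544 = (√2*(2*I*√6)/2)*0 - 544 = (2*I*√3)*0 - 544 = 0 - 544 = -544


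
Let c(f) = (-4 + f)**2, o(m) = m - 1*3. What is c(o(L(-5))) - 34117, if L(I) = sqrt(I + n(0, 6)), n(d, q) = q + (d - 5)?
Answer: -34072 - 28*I ≈ -34072.0 - 28.0*I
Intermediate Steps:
n(d, q) = -5 + d + q (n(d, q) = q + (-5 + d) = -5 + d + q)
L(I) = sqrt(1 + I) (L(I) = sqrt(I + (-5 + 0 + 6)) = sqrt(I + 1) = sqrt(1 + I))
o(m) = -3 + m (o(m) = m - 3 = -3 + m)
c(o(L(-5))) - 34117 = (-4 + (-3 + sqrt(1 - 5)))**2 - 34117 = (-4 + (-3 + sqrt(-4)))**2 - 34117 = (-4 + (-3 + 2*I))**2 - 34117 = (-7 + 2*I)**2 - 34117 = -34117 + (-7 + 2*I)**2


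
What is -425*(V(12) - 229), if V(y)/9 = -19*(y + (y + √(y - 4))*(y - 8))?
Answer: 4457825 + 581400*√2 ≈ 5.2800e+6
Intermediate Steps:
V(y) = -171*y - 171*(-8 + y)*(y + √(-4 + y)) (V(y) = 9*(-19*(y + (y + √(y - 4))*(y - 8))) = 9*(-19*(y + (y + √(-4 + y))*(-8 + y))) = 9*(-19*(y + (-8 + y)*(y + √(-4 + y)))) = 9*(-19*y - 19*(-8 + y)*(y + √(-4 + y))) = -171*y - 171*(-8 + y)*(y + √(-4 + y)))
-425*(V(12) - 229) = -425*((-171*12² + 1197*12 + 1368*√(-4 + 12) - 171*12*√(-4 + 12)) - 229) = -425*((-171*144 + 14364 + 1368*√8 - 171*12*√8) - 229) = -425*((-24624 + 14364 + 1368*(2*√2) - 171*12*2*√2) - 229) = -425*((-24624 + 14364 + 2736*√2 - 4104*√2) - 229) = -425*((-10260 - 1368*√2) - 229) = -425*(-10489 - 1368*√2) = 4457825 + 581400*√2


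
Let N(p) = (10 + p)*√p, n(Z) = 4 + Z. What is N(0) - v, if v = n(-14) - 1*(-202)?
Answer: -192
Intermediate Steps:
v = 192 (v = (4 - 14) - 1*(-202) = -10 + 202 = 192)
N(p) = √p*(10 + p)
N(0) - v = √0*(10 + 0) - 1*192 = 0*10 - 192 = 0 - 192 = -192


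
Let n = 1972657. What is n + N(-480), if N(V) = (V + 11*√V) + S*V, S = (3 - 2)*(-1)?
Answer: 1972657 + 44*I*√30 ≈ 1.9727e+6 + 241.0*I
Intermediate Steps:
S = -1 (S = 1*(-1) = -1)
N(V) = 11*√V (N(V) = (V + 11*√V) - V = 11*√V)
n + N(-480) = 1972657 + 11*√(-480) = 1972657 + 11*(4*I*√30) = 1972657 + 44*I*√30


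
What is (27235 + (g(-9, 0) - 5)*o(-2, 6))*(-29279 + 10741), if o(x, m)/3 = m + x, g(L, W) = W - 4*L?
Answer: -511778566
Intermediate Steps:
o(x, m) = 3*m + 3*x (o(x, m) = 3*(m + x) = 3*m + 3*x)
(27235 + (g(-9, 0) - 5)*o(-2, 6))*(-29279 + 10741) = (27235 + ((0 - 4*(-9)) - 5)*(3*6 + 3*(-2)))*(-29279 + 10741) = (27235 + ((0 + 36) - 5)*(18 - 6))*(-18538) = (27235 + (36 - 5)*12)*(-18538) = (27235 + 31*12)*(-18538) = (27235 + 372)*(-18538) = 27607*(-18538) = -511778566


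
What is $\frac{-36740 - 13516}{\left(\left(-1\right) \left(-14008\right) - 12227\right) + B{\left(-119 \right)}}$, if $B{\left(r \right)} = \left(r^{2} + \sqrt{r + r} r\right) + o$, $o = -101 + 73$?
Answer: $- \frac{399886992}{128312857} - \frac{2990232 i \sqrt{238}}{128312857} \approx -3.1165 - 0.35952 i$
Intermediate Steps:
$o = -28$
$B{\left(r \right)} = -28 + r^{2} + \sqrt{2} r^{\frac{3}{2}}$ ($B{\left(r \right)} = \left(r^{2} + \sqrt{r + r} r\right) - 28 = \left(r^{2} + \sqrt{2 r} r\right) - 28 = \left(r^{2} + \sqrt{2} \sqrt{r} r\right) - 28 = \left(r^{2} + \sqrt{2} r^{\frac{3}{2}}\right) - 28 = -28 + r^{2} + \sqrt{2} r^{\frac{3}{2}}$)
$\frac{-36740 - 13516}{\left(\left(-1\right) \left(-14008\right) - 12227\right) + B{\left(-119 \right)}} = \frac{-36740 - 13516}{\left(\left(-1\right) \left(-14008\right) - 12227\right) + \left(-28 + \left(-119\right)^{2} + \sqrt{2} \left(-119\right)^{\frac{3}{2}}\right)} = - \frac{50256}{\left(14008 - 12227\right) + \left(-28 + 14161 + \sqrt{2} \left(- 119 i \sqrt{119}\right)\right)} = - \frac{50256}{1781 - \left(-14133 + 119 i \sqrt{238}\right)} = - \frac{50256}{1781 + \left(14133 - 119 i \sqrt{238}\right)} = - \frac{50256}{15914 - 119 i \sqrt{238}}$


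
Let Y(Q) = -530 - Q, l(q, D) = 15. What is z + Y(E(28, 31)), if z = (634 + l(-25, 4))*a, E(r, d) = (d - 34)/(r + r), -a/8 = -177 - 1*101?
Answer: 80799379/56 ≈ 1.4428e+6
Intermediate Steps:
a = 2224 (a = -8*(-177 - 1*101) = -8*(-177 - 101) = -8*(-278) = 2224)
E(r, d) = (-34 + d)/(2*r) (E(r, d) = (-34 + d)/((2*r)) = (-34 + d)*(1/(2*r)) = (-34 + d)/(2*r))
z = 1443376 (z = (634 + 15)*2224 = 649*2224 = 1443376)
z + Y(E(28, 31)) = 1443376 + (-530 - (-34 + 31)/(2*28)) = 1443376 + (-530 - (-3)/(2*28)) = 1443376 + (-530 - 1*(-3/56)) = 1443376 + (-530 + 3/56) = 1443376 - 29677/56 = 80799379/56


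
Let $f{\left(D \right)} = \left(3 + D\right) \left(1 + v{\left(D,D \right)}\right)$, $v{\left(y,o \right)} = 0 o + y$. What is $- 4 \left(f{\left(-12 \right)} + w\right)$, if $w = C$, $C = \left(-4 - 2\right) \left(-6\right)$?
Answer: $-540$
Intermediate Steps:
$C = 36$ ($C = \left(-6\right) \left(-6\right) = 36$)
$w = 36$
$v{\left(y,o \right)} = y$ ($v{\left(y,o \right)} = 0 + y = y$)
$f{\left(D \right)} = \left(1 + D\right) \left(3 + D\right)$ ($f{\left(D \right)} = \left(3 + D\right) \left(1 + D\right) = \left(1 + D\right) \left(3 + D\right)$)
$- 4 \left(f{\left(-12 \right)} + w\right) = - 4 \left(\left(3 + \left(-12\right)^{2} + 4 \left(-12\right)\right) + 36\right) = - 4 \left(\left(3 + 144 - 48\right) + 36\right) = - 4 \left(99 + 36\right) = \left(-4\right) 135 = -540$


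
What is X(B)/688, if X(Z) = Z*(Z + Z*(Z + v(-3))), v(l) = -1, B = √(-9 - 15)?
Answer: -3*I*√6/43 ≈ -0.17089*I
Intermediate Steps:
B = 2*I*√6 (B = √(-24) = 2*I*√6 ≈ 4.899*I)
X(Z) = Z*(Z + Z*(-1 + Z)) (X(Z) = Z*(Z + Z*(Z - 1)) = Z*(Z + Z*(-1 + Z)))
X(B)/688 = (2*I*√6)³/688 = -48*I*√6*(1/688) = -3*I*√6/43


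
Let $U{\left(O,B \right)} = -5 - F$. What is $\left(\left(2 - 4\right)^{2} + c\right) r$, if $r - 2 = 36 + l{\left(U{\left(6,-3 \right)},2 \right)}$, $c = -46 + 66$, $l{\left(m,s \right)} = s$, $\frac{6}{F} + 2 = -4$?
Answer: $960$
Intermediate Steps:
$F = -1$ ($F = \frac{6}{-2 - 4} = \frac{6}{-6} = 6 \left(- \frac{1}{6}\right) = -1$)
$U{\left(O,B \right)} = -4$ ($U{\left(O,B \right)} = -5 - -1 = -5 + 1 = -4$)
$c = 20$
$r = 40$ ($r = 2 + \left(36 + 2\right) = 2 + 38 = 40$)
$\left(\left(2 - 4\right)^{2} + c\right) r = \left(\left(2 - 4\right)^{2} + 20\right) 40 = \left(\left(-2\right)^{2} + 20\right) 40 = \left(4 + 20\right) 40 = 24 \cdot 40 = 960$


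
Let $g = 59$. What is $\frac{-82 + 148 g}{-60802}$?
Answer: $- \frac{4325}{30401} \approx -0.14227$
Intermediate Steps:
$\frac{-82 + 148 g}{-60802} = \frac{-82 + 148 \cdot 59}{-60802} = \left(-82 + 8732\right) \left(- \frac{1}{60802}\right) = 8650 \left(- \frac{1}{60802}\right) = - \frac{4325}{30401}$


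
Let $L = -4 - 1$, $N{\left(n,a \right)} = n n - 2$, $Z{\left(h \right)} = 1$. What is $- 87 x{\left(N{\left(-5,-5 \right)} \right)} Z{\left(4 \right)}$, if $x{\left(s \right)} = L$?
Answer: $435$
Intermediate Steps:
$N{\left(n,a \right)} = -2 + n^{2}$ ($N{\left(n,a \right)} = n^{2} - 2 = -2 + n^{2}$)
$L = -5$
$x{\left(s \right)} = -5$
$- 87 x{\left(N{\left(-5,-5 \right)} \right)} Z{\left(4 \right)} = \left(-87\right) \left(-5\right) 1 = 435 \cdot 1 = 435$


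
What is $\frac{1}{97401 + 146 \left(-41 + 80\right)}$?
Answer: $\frac{1}{103095} \approx 9.6998 \cdot 10^{-6}$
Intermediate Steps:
$\frac{1}{97401 + 146 \left(-41 + 80\right)} = \frac{1}{97401 + 146 \cdot 39} = \frac{1}{97401 + 5694} = \frac{1}{103095}$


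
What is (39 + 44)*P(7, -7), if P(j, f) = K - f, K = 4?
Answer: 913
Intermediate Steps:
P(j, f) = 4 - f
(39 + 44)*P(7, -7) = (39 + 44)*(4 - 1*(-7)) = 83*(4 + 7) = 83*11 = 913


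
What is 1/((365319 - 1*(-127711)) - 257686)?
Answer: 1/235344 ≈ 4.2491e-6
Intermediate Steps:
1/((365319 - 1*(-127711)) - 257686) = 1/((365319 + 127711) - 257686) = 1/(493030 - 257686) = 1/235344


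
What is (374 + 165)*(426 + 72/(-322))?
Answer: 5278350/23 ≈ 2.2949e+5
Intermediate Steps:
(374 + 165)*(426 + 72/(-322)) = 539*(426 + 72*(-1/322)) = 539*(426 - 36/161) = 539*(68550/161) = 5278350/23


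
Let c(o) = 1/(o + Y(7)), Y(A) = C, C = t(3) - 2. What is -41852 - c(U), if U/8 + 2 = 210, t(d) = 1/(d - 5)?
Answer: -139074198/3323 ≈ -41852.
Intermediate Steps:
t(d) = 1/(-5 + d)
C = -5/2 (C = 1/(-5 + 3) - 2 = 1/(-2) - 2 = -1/2 - 2 = -5/2 ≈ -2.5000)
U = 1664 (U = -16 + 8*210 = -16 + 1680 = 1664)
Y(A) = -5/2
c(o) = 1/(-5/2 + o) (c(o) = 1/(o - 5/2) = 1/(-5/2 + o))
-41852 - c(U) = -41852 - 2/(-5 + 2*1664) = -41852 - 2/(-5 + 3328) = -41852 - 2/3323 = -139074198/3323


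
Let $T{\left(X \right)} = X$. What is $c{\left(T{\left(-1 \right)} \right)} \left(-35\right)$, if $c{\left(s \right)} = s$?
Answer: $35$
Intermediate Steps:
$c{\left(T{\left(-1 \right)} \right)} \left(-35\right) = \left(-1\right) \left(-35\right) = 35$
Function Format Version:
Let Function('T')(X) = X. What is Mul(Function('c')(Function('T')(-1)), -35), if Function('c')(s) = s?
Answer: 35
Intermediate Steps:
Mul(Function('c')(Function('T')(-1)), -35) = Mul(-1, -35) = 35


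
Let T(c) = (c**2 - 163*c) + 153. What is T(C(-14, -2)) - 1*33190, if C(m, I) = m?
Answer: -30559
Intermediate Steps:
T(c) = 153 + c**2 - 163*c
T(C(-14, -2)) - 1*33190 = (153 + (-14)**2 - 163*(-14)) - 1*33190 = (153 + 196 + 2282) - 33190 = 2631 - 33190 = -30559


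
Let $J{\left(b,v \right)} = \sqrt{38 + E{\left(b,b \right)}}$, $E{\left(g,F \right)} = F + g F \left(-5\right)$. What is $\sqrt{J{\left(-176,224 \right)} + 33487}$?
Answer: $\sqrt{33487 + i \sqrt{155018}} \approx 183.0 + 1.076 i$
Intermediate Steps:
$E{\left(g,F \right)} = F - 5 F g$ ($E{\left(g,F \right)} = F + g \left(- 5 F\right) = F - 5 F g$)
$J{\left(b,v \right)} = \sqrt{38 + b \left(1 - 5 b\right)}$
$\sqrt{J{\left(-176,224 \right)} + 33487} = \sqrt{\sqrt{38 - - 176 \left(-1 + 5 \left(-176\right)\right)} + 33487} = \sqrt{\sqrt{38 - - 176 \left(-1 - 880\right)} + 33487} = \sqrt{\sqrt{38 - \left(-176\right) \left(-881\right)} + 33487} = \sqrt{\sqrt{38 - 155056} + 33487} = \sqrt{\sqrt{-155018} + 33487} = \sqrt{i \sqrt{155018} + 33487} = \sqrt{33487 + i \sqrt{155018}}$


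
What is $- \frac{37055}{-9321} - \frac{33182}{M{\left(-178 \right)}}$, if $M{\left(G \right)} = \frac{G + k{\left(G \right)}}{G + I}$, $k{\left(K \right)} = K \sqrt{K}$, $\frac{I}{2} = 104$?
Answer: $\frac{5229664535}{148492851} - \frac{497730 i \sqrt{178}}{15931} \approx 35.218 - 416.83 i$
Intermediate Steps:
$I = 208$ ($I = 2 \cdot 104 = 208$)
$k{\left(K \right)} = K^{\frac{3}{2}}$
$M{\left(G \right)} = \frac{G + G^{\frac{3}{2}}}{208 + G}$ ($M{\left(G \right)} = \frac{G + G^{\frac{3}{2}}}{G + 208} = \frac{G + G^{\frac{3}{2}}}{208 + G}$)
$- \frac{37055}{-9321} - \frac{33182}{M{\left(-178 \right)}} = - \frac{37055}{-9321} - \frac{33182}{\frac{1}{208 - 178} \left(-178 + \left(-178\right)^{\frac{3}{2}}\right)} = \left(-37055\right) \left(- \frac{1}{9321}\right) - \frac{33182}{\frac{1}{30} \left(-178 - 178 i \sqrt{178}\right)} = \frac{37055}{9321} - \frac{33182}{\frac{1}{30} \left(-178 - 178 i \sqrt{178}\right)} = \frac{37055}{9321} - \frac{33182}{- \frac{89}{15} - \frac{89 i \sqrt{178}}{15}}$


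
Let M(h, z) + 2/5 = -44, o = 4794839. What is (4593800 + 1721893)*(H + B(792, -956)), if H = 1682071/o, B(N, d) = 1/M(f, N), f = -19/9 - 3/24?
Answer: 735663640460977/354818086 ≈ 2.0734e+6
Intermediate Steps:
f = -161/72 (f = -19*⅑ - 3*1/24 = -19/9 - ⅛ = -161/72 ≈ -2.2361)
M(h, z) = -222/5 (M(h, z) = -⅖ - 44 = -222/5)
B(N, d) = -5/222 (B(N, d) = 1/(-222/5) = -5/222)
H = 1682071/4794839 ≈ 0.35081
(4593800 + 1721893)*(H + B(792, -956)) = (4593800 + 1721893)*(1682071/4794839 - 5/222) = 6315693*(349445567/1064454258) = 735663640460977/354818086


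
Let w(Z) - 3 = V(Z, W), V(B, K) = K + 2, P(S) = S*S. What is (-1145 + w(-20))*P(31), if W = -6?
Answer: -1101306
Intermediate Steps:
P(S) = S**2
V(B, K) = 2 + K
w(Z) = -1 (w(Z) = 3 + (2 - 6) = 3 - 4 = -1)
(-1145 + w(-20))*P(31) = (-1145 - 1)*31**2 = -1146*961 = -1101306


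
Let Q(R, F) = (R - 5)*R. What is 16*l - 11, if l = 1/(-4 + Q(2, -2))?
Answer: -63/5 ≈ -12.600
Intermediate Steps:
Q(R, F) = R*(-5 + R) (Q(R, F) = (-5 + R)*R = R*(-5 + R))
l = -1/10 (l = 1/(-4 + 2*(-5 + 2)) = 1/(-4 + 2*(-3)) = 1/(-4 - 6) = 1/(-10) = -1/10 ≈ -0.10000)
16*l - 11 = 16*(-1/10) - 11 = -8/5 - 11 = -63/5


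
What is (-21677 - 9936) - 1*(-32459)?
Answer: 846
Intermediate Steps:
(-21677 - 9936) - 1*(-32459) = -31613 + 32459 = 846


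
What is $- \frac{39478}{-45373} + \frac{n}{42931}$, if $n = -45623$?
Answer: $- \frac{375222361}{1947908263} \approx -0.19263$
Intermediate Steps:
$- \frac{39478}{-45373} + \frac{n}{42931} = - \frac{39478}{-45373} - \frac{45623}{42931} = \left(-39478\right) \left(- \frac{1}{45373}\right) - \frac{45623}{42931} = \frac{39478}{45373} - \frac{45623}{42931} = - \frac{375222361}{1947908263}$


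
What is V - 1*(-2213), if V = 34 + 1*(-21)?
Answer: 2226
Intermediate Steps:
V = 13 (V = 34 - 21 = 13)
V - 1*(-2213) = 13 - 1*(-2213) = 13 + 2213 = 2226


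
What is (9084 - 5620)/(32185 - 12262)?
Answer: 3464/19923 ≈ 0.17387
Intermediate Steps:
(9084 - 5620)/(32185 - 12262) = 3464/19923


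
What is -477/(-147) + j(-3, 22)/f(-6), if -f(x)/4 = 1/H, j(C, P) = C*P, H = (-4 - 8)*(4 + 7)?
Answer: -106563/49 ≈ -2174.8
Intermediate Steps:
H = -132 (H = -12*11 = -132)
f(x) = 1/33 (f(x) = -4/(-132) = -4*(-1/132) = 1/33)
-477/(-147) + j(-3, 22)/f(-6) = -477/(-147) + (-3*22)/(1/33) = -477*(-1/147) - 66*33 = 159/49 - 2178 = -106563/49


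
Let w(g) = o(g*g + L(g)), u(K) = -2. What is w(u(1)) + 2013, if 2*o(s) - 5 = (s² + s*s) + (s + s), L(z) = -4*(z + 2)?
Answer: 4071/2 ≈ 2035.5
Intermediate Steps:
L(z) = -8 - 4*z (L(z) = -4*(2 + z) = -8 - 4*z)
o(s) = 5/2 + s + s² (o(s) = 5/2 + ((s² + s*s) + (s + s))/2 = 5/2 + ((s² + s²) + 2*s)/2 = 5/2 + (2*s² + 2*s)/2 = 5/2 + (2*s + 2*s²)/2 = 5/2 + (s + s²) = 5/2 + s + s²)
w(g) = -11/2 + g² + (-8 + g² - 4*g)² - 4*g (w(g) = 5/2 + (g*g + (-8 - 4*g)) + (g*g + (-8 - 4*g))² = 5/2 + (g² + (-8 - 4*g)) + (g² + (-8 - 4*g))² = 5/2 + (-8 + g² - 4*g) + (-8 + g² - 4*g)² = -11/2 + g² + (-8 + g² - 4*g)² - 4*g)
w(u(1)) + 2013 = (117/2 + (-2)² + (-2)⁴ - 8*(-2)³ + 60*(-2)) + 2013 = (117/2 + 4 + 16 - 8*(-8) - 120) + 2013 = (117/2 + 4 + 16 + 64 - 120) + 2013 = 45/2 + 2013 = 4071/2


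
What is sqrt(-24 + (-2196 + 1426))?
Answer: I*sqrt(794) ≈ 28.178*I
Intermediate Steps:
sqrt(-24 + (-2196 + 1426)) = sqrt(-24 - 770) = sqrt(-794) = I*sqrt(794)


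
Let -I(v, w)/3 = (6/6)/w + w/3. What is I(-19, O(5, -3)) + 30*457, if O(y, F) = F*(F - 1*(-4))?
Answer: 13714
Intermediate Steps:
O(y, F) = F*(4 + F) (O(y, F) = F*(F + 4) = F*(4 + F))
I(v, w) = -w - 3/w (I(v, w) = -3*((6/6)/w + w/3) = -3*((6*(1/6))/w + w*(1/3)) = -3*(1/w + w/3) = -w - 3/w)
I(-19, O(5, -3)) + 30*457 = (-(-3)*(4 - 3) - 3*(-1/(3*(4 - 3)))) + 30*457 = (-(-3) - 3/((-3*1))) + 13710 = (-1*(-3) - 3/(-3)) + 13710 = (3 - 3*(-1/3)) + 13710 = (3 + 1) + 13710 = 4 + 13710 = 13714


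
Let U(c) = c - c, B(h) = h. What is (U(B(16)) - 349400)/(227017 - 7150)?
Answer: -349400/219867 ≈ -1.5891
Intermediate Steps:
U(c) = 0
(U(B(16)) - 349400)/(227017 - 7150) = (0 - 349400)/(227017 - 7150) = -349400/219867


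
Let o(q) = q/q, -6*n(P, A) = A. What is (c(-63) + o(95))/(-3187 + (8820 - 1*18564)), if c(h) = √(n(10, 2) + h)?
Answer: -1/12931 - I*√570/38793 ≈ -7.7334e-5 - 0.00061544*I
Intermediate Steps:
n(P, A) = -A/6
o(q) = 1
c(h) = √(-⅓ + h) (c(h) = √(-⅙*2 + h) = √(-⅓ + h))
(c(-63) + o(95))/(-3187 + (8820 - 1*18564)) = (√(-3 + 9*(-63))/3 + 1)/(-3187 + (8820 - 1*18564)) = (√(-3 - 567)/3 + 1)/(-3187 + (8820 - 18564)) = (√(-570)/3 + 1)/(-3187 - 9744) = ((I*√570)/3 + 1)/(-12931) = (I*√570/3 + 1)*(-1/12931) = (1 + I*√570/3)*(-1/12931) = -1/12931 - I*√570/38793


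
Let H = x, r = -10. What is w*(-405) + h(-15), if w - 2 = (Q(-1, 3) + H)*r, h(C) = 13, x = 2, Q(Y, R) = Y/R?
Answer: 5953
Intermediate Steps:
H = 2
w = -44/3 (w = 2 + (-1/3 + 2)*(-10) = 2 + (-1*⅓ + 2)*(-10) = 2 + (-⅓ + 2)*(-10) = 2 + (5/3)*(-10) = 2 - 50/3 = -44/3 ≈ -14.667)
w*(-405) + h(-15) = -44/3*(-405) + 13 = 5940 + 13 = 5953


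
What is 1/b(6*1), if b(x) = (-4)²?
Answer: 1/16 ≈ 0.062500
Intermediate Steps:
b(x) = 16
1/b(6*1) = 1/16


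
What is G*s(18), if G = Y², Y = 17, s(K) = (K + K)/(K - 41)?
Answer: -10404/23 ≈ -452.35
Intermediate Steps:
s(K) = 2*K/(-41 + K) (s(K) = (2*K)/(-41 + K) = 2*K/(-41 + K))
G = 289 (G = 17² = 289)
G*s(18) = 289*(2*18/(-41 + 18)) = 289*(2*18/(-23)) = 289*(2*18*(-1/23)) = 289*(-36/23) = -10404/23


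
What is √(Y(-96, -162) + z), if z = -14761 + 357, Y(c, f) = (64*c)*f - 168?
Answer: 2*√245189 ≈ 990.33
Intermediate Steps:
Y(c, f) = -168 + 64*c*f (Y(c, f) = 64*c*f - 168 = -168 + 64*c*f)
z = -14404
√(Y(-96, -162) + z) = √((-168 + 64*(-96)*(-162)) - 14404) = √((-168 + 995328) - 14404) = √(995160 - 14404) = √980756 = 2*√245189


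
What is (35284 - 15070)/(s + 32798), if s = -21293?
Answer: 6738/3835 ≈ 1.7570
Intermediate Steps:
(35284 - 15070)/(s + 32798) = (35284 - 15070)/(-21293 + 32798) = 20214/11505 = 20214*(1/11505) = 6738/3835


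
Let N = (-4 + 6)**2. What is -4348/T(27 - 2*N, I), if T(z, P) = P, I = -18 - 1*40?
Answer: 2174/29 ≈ 74.966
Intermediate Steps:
N = 4 (N = 2**2 = 4)
I = -58 (I = -18 - 40 = -58)
-4348/T(27 - 2*N, I) = -4348/(-58) = -4348*(-1/58) = 2174/29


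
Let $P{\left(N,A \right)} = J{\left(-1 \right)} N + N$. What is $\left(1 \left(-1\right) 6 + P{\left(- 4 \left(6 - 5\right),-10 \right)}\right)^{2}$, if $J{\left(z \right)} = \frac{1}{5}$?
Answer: $\frac{2916}{25} \approx 116.64$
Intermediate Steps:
$J{\left(z \right)} = \frac{1}{5}$
$P{\left(N,A \right)} = \frac{6 N}{5}$ ($P{\left(N,A \right)} = \frac{N}{5} + N = \frac{6 N}{5}$)
$\left(1 \left(-1\right) 6 + P{\left(- 4 \left(6 - 5\right),-10 \right)}\right)^{2} = \left(1 \left(-1\right) 6 + \frac{6 \left(- 4 \left(6 - 5\right)\right)}{5}\right)^{2} = \left(\left(-1\right) 6 + \frac{6 \left(\left(-4\right) 1\right)}{5}\right)^{2} = \left(-6 + \frac{6}{5} \left(-4\right)\right)^{2} = \left(-6 - \frac{24}{5}\right)^{2} = \left(- \frac{54}{5}\right)^{2} = \frac{2916}{25}$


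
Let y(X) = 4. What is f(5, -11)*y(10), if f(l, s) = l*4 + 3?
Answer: 92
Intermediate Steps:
f(l, s) = 3 + 4*l (f(l, s) = 4*l + 3 = 3 + 4*l)
f(5, -11)*y(10) = (3 + 4*5)*4 = (3 + 20)*4 = 23*4 = 92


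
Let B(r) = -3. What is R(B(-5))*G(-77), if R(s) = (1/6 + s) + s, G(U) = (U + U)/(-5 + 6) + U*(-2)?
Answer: 0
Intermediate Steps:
G(U) = 0 (G(U) = (2*U)/1 - 2*U = (2*U)*1 - 2*U = 2*U - 2*U = 0)
R(s) = ⅙ + 2*s (R(s) = (⅙ + s) + s = ⅙ + 2*s)
R(B(-5))*G(-77) = (⅙ + 2*(-3))*0 = (⅙ - 6)*0 = -35/6*0 = 0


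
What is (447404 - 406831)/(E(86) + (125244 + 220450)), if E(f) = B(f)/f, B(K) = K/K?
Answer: 3489278/29729685 ≈ 0.11737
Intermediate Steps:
B(K) = 1
E(f) = 1/f
(447404 - 406831)/(E(86) + (125244 + 220450)) = (447404 - 406831)/(1/86 + (125244 + 220450)) = 40573/(1/86 + 345694) = 40573/(29729685/86) = 40573*(86/29729685) = 3489278/29729685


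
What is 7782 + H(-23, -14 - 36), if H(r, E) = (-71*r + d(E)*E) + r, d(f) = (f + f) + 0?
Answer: 14392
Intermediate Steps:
d(f) = 2*f (d(f) = 2*f + 0 = 2*f)
H(r, E) = -70*r + 2*E² (H(r, E) = (-71*r + (2*E)*E) + r = (-71*r + 2*E²) + r = -70*r + 2*E²)
7782 + H(-23, -14 - 36) = 7782 + (-70*(-23) + 2*(-14 - 36)²) = 7782 + (1610 + 2*(-50)²) = 7782 + (1610 + 2*2500) = 7782 + (1610 + 5000) = 7782 + 6610 = 14392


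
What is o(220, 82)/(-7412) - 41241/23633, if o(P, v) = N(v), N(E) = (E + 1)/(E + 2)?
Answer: -25678938067/14714094864 ≈ -1.7452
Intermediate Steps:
N(E) = (1 + E)/(2 + E)
o(P, v) = (1 + v)/(2 + v)
o(220, 82)/(-7412) - 41241/23633 = ((1 + 82)/(2 + 82))/(-7412) - 41241/23633 = (83/84)*(-1/7412) - 41241*1/23633 = ((1/84)*83)*(-1/7412) - 41241/23633 = (83/84)*(-1/7412) - 41241/23633 = -83/622608 - 41241/23633 = -25678938067/14714094864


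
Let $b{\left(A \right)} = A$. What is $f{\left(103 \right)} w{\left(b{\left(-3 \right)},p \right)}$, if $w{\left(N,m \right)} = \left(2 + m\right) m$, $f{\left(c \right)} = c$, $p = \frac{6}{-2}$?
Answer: $309$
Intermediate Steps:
$p = -3$ ($p = 6 \left(- \frac{1}{2}\right) = -3$)
$w{\left(N,m \right)} = m \left(2 + m\right)$
$f{\left(103 \right)} w{\left(b{\left(-3 \right)},p \right)} = 103 \left(- 3 \left(2 - 3\right)\right) = 103 \left(\left(-3\right) \left(-1\right)\right) = 103 \cdot 3 = 309$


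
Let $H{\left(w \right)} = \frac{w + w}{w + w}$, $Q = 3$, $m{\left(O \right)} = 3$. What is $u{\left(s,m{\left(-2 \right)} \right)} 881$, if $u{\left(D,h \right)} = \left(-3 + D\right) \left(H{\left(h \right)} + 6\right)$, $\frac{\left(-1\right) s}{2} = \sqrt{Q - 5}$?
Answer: $-18501 - 12334 i \sqrt{2} \approx -18501.0 - 17443.0 i$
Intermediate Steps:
$H{\left(w \right)} = 1$ ($H{\left(w \right)} = \frac{2 w}{2 w} = 2 w \frac{1}{2 w} = 1$)
$s = - 2 i \sqrt{2}$ ($s = - 2 \sqrt{3 - 5} = - 2 \sqrt{-2} = - 2 i \sqrt{2} \approx - 2.8284 i$)
$u{\left(D,h \right)} = -21 + 7 D$ ($u{\left(D,h \right)} = \left(-3 + D\right) \left(1 + 6\right) = \left(-3 + D\right) 7 = -21 + 7 D$)
$u{\left(s,m{\left(-2 \right)} \right)} 881 = \left(-21 + 7 \left(- 2 i \sqrt{2}\right)\right) 881 = \left(-21 - 14 i \sqrt{2}\right) 881 = -18501 - 12334 i \sqrt{2}$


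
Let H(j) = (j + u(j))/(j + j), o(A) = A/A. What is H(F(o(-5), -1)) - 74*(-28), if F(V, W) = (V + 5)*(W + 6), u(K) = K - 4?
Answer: 31094/15 ≈ 2072.9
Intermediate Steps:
o(A) = 1
u(K) = -4 + K
F(V, W) = (5 + V)*(6 + W)
H(j) = (-4 + 2*j)/(2*j) (H(j) = (j + (-4 + j))/(j + j) = (-4 + 2*j)/((2*j)) = (-4 + 2*j)*(1/(2*j)) = (-4 + 2*j)/(2*j))
H(F(o(-5), -1)) - 74*(-28) = (-2 + (30 + 5*(-1) + 6*1 + 1*(-1)))/(30 + 5*(-1) + 6*1 + 1*(-1)) - 74*(-28) = (-2 + (30 - 5 + 6 - 1))/(30 - 5 + 6 - 1) + 2072 = (-2 + 30)/30 + 2072 = (1/30)*28 + 2072 = 14/15 + 2072 = 31094/15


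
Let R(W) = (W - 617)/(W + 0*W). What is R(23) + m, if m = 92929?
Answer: 2136773/23 ≈ 92903.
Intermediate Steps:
R(W) = (-617 + W)/W (R(W) = (-617 + W)/(W + 0) = (-617 + W)/W)
R(23) + m = (-617 + 23)/23 + 92929 = (1/23)*(-594) + 92929 = -594/23 + 92929 = 2136773/23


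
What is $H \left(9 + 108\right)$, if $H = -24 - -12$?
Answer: $-1404$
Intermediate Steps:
$H = -12$ ($H = -24 + 12 = -12$)
$H \left(9 + 108\right) = - 12 \left(9 + 108\right) = \left(-12\right) 117 = -1404$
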